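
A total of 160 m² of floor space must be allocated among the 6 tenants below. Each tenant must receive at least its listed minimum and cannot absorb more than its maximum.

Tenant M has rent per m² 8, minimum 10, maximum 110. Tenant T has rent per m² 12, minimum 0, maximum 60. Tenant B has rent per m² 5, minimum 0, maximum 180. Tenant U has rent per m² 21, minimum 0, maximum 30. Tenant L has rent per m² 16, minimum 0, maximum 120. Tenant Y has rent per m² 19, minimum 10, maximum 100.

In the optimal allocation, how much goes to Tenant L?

20

Meeting every minimum uses 10+0+0+0+0+10 = 20 m², leaving 140.
Rank by rent per m²: Tenant U 21 > Tenant Y 19 > Tenant L 16 > Tenant T 12 > Tenant M 8 > Tenant B 5.
Tenant U: +30 to 30 (cap) → 110 left.
Tenant Y takes 90 more to reach its cap of 100 → 20 left.
Tenant L: +20 (room for 120) → 20. Pool exhausted.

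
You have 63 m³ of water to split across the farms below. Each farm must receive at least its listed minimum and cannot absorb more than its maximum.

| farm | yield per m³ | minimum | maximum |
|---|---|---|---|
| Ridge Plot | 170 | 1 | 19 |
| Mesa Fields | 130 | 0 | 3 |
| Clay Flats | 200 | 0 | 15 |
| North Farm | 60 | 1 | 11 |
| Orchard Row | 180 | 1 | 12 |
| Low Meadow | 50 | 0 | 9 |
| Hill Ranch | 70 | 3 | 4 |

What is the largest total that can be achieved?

Meeting every minimum uses 1+0+0+1+1+0+3 = 6 m³, leaving 57.
Rank by yield per m³: Clay Flats 200 > Orchard Row 180 > Ridge Plot 170 > Mesa Fields 130 > Hill Ranch 70 > North Farm 60 > Low Meadow 50.
Clay Flats takes 15 more to reach its cap of 15 ; 42 left.
Give Orchard Row 11 more to hit its cap of 12 ; 31 left.
Give Ridge Plot 18 more to hit its cap of 19 ; 13 left.
Give Mesa Fields 3 more to hit its cap of 3 ; 10 left.
Hill Ranch takes 1 more to reach its cap of 4 ; 9 left.
North Farm has room for 10 more but only 9 remain, so it gets 10.
Total = 170×19 + 130×3 + 200×15 + 60×10 + 180×12 + 70×4 = 9660.

9660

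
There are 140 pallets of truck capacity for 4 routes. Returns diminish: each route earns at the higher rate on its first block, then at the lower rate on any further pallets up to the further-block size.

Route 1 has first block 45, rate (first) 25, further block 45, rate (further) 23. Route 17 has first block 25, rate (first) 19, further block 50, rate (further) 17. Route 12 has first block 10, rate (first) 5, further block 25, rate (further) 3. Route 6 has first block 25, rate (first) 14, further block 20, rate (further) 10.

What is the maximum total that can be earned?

Order all 8 blocks by rate: Route 1/tier1 25 > Route 1/tier2 23 > Route 17/tier1 19 > Route 17/tier2 17 > Route 6/tier1 14 > Route 6/tier2 10 > Route 12/tier1 5 > Route 12/tier2 3.
Fill Route 1 tier1 block (45 at 25) — 95 left.
Route 1 tier2 at 23: fill all 45 — 50 left.
Fill Route 17 tier1 block (25 at 19) — 25 left.
Route 17/tier2: +25 of 50 at 17; pool empty.
Total = 25×45 + 23×45 + 19×25 + 17×25 = 3060.

3060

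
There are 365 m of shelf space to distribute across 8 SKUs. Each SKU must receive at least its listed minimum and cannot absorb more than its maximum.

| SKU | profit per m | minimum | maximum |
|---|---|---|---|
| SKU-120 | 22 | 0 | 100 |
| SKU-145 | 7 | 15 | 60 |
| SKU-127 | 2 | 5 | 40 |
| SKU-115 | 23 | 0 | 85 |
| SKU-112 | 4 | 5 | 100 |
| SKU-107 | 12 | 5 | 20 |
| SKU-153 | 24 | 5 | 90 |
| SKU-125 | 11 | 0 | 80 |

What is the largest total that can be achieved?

Meeting every minimum uses 0+15+5+0+5+5+5+0 = 35 m, leaving 330.
Rank by profit per m: SKU-153 24 > SKU-115 23 > SKU-120 22 > SKU-107 12 > SKU-125 11 > SKU-145 7 > SKU-112 4 > SKU-127 2.
SKU-153 takes 85 more to reach its cap of 90 → 245 left.
SKU-115: +85 to 85 (cap) → 160 left.
Give SKU-120 100 more to hit its cap of 100 → 60 left.
SKU-107 takes 15 more to reach its cap of 20 → 45 left.
SKU-125 has room for 80 more but only 45 remain, so it gets 45.
Total = 22×100 + 7×15 + 2×5 + 23×85 + 4×5 + 12×20 + 24×90 + 11×45 = 7185.

7185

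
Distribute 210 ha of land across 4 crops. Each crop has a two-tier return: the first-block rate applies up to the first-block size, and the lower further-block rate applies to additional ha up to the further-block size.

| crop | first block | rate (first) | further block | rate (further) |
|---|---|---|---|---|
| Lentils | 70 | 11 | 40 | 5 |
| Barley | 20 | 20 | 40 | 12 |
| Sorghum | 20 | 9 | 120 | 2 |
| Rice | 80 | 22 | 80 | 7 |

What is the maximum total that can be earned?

3410

Order all 8 blocks by rate: Rice/first 22 > Barley/first 20 > Barley/second 12 > Lentils/first 11 > Sorghum/first 9 > Rice/second 7 > Lentils/second 5 > Sorghum/second 2.
Rice/first (22): +80 → 130 left.
Barley first at 20: fill all 20 → 110 left.
Barley second at 12: fill all 40 → 70 left.
Fill Lentils first block (70 at 11) → 0 left.
Total = 22×80 + 20×20 + 12×40 + 11×70 = 3410.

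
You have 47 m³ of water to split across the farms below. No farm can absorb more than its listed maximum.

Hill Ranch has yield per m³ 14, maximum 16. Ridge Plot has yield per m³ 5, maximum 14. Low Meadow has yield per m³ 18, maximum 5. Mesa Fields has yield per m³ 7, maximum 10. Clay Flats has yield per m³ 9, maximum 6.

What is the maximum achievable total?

Order the farms by yield per m³: Low Meadow 18 > Hill Ranch 14 > Clay Flats 9 > Mesa Fields 7 > Ridge Plot 5.
Give Low Meadow 5 to hit its cap of 5 → 42 left.
Hill Ranch takes 16 to reach its cap of 16 → 26 left.
Clay Flats takes 6 to reach its cap of 6 → 20 left.
Mesa Fields takes 10 to reach its cap of 10 → 10 left.
Only 10 left; Ridge Plot takes them to reach 10.
Total = 14×16 + 5×10 + 18×5 + 7×10 + 9×6 = 488.

488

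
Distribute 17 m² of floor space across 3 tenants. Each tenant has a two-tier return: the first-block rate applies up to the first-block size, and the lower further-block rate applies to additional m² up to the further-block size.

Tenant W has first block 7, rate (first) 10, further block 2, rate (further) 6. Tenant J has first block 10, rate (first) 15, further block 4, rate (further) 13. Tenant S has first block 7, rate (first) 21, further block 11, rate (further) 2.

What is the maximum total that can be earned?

297

Treat each block as its own option and order by rate: Tenant S/T1 21 > Tenant J/T1 15 > Tenant J/T2 13 > Tenant W/T1 10 > Tenant W/T2 6 > Tenant S/T2 2.
Tenant S/T1 (21): +7 — 10 left.
Fill Tenant J T1 block (10 at 15) — 0 left.
Total = 21×7 + 15×10 = 297.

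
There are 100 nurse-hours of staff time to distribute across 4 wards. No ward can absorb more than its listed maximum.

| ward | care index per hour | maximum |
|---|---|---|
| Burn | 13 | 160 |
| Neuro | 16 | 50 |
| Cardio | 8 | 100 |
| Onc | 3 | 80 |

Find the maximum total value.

Highest care index per hour first: Neuro 16 > Burn 13 > Cardio 8 > Onc 3.
Neuro takes 50 to reach its cap of 50 ; 50 left.
Burn: +50 (room for 160) → 50. Pool exhausted.
Total = 13×50 + 16×50 = 1450.

1450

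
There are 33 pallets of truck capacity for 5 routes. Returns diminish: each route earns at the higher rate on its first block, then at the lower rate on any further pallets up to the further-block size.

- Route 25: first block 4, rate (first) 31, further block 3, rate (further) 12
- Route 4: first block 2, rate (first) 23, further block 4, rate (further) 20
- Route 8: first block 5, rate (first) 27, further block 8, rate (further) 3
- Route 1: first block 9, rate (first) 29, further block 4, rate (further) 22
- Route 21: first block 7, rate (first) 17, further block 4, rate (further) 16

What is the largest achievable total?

819

Treat each block as its own option and order by rate: Route 25/T1 31 > Route 1/T1 29 > Route 8/T1 27 > Route 4/T1 23 > Route 1/T2 22 > Route 4/T2 20 > Route 21/T1 17 > Route 21/T2 16 > Route 25/T2 12 > Route 8/T2 3.
Route 25 T1 at 31: fill all 4 → 29 left.
Route 1/T1 (29): +9 → 20 left.
Fill Route 8 T1 block (5 at 27) → 15 left.
Route 4 T1 at 23: fill all 2 → 13 left.
Fill Route 1 T2 block (4 at 22) → 9 left.
Fill Route 4 T2 block (4 at 20) → 5 left.
Route 21 T1 at 17: only 5 left, fill 5.
Total = 31×4 + 29×9 + 27×5 + 23×2 + 22×4 + 20×4 + 17×5 = 819.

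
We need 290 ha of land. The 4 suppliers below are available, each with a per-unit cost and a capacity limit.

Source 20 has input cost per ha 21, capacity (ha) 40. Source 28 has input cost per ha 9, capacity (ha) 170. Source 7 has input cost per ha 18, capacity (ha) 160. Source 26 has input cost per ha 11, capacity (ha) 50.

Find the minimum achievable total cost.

Fill from the cheapest supplier first.
Source 28 at 9: take all 170 ha ; 120 still needed.
Take 50 from Source 26 at 11 ; need 70 more.
Take 70 from Source 7 at 18 to finish.
Source 20: unused.
Cost = 170×9 + 50×11 + 70×18 = 3340.

3340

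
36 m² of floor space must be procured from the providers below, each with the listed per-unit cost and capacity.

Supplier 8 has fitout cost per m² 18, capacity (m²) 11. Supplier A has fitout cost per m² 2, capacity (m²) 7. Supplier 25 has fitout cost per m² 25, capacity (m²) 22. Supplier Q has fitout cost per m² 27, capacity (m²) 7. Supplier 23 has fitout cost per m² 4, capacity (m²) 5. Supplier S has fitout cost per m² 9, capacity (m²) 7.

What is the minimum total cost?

Fill from the cheapest provider first.
Supplier A (2): use full 7 ; 29 m² to go.
Supplier 23 (4): use full 5 ; 24 m² to go.
Supplier S at 9: take all 7 m² ; 17 still needed.
Supplier 8 (18): use full 11 ; 6 m² to go.
Take 6 from Supplier 25 at 25 to finish.
Supplier Q: unused.
Cost = 7×2 + 5×4 + 7×9 + 11×18 + 6×25 = 445.

445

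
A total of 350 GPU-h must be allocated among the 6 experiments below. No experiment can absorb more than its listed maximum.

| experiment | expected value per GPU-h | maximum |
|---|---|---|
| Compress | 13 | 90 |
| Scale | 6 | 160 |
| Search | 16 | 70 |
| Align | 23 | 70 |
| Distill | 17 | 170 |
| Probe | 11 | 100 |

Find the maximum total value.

6140

Highest expected value per GPU-h first: Align 23 > Distill 17 > Search 16 > Compress 13 > Probe 11 > Scale 6.
Align: +70 to 70 (cap) → 280 left.
Distill takes 170 to reach its cap of 170 → 110 left.
Search: +70 to 70 (cap) → 40 left.
Compress: +40 (room for 90) → 40. Pool exhausted.
Total = 13×40 + 16×70 + 23×70 + 17×170 = 6140.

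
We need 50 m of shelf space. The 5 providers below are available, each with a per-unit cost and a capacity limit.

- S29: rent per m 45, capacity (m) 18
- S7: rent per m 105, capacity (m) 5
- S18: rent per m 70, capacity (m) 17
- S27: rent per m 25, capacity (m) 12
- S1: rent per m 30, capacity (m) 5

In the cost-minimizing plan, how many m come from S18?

15

Fill from the cheapest provider first.
S27 at 25: take all 12 m ; 38 still needed.
S1 (30): use full 5 ; 33 m to go.
Take 18 from S29 at 45 ; need 15 more.
Take 15 from S18 at 70 to finish.
S7: unused.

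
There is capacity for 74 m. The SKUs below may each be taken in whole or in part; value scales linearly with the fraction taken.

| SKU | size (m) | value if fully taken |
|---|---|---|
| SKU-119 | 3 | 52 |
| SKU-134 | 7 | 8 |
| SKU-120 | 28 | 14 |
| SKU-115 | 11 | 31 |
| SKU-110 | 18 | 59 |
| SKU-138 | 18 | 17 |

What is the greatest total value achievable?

Rank by value-to-size ratio: SKU-119 52/3≈17.3, SKU-110 59/18≈3.28, SKU-115 31/11≈2.82, SKU-134 8/7≈1.14, SKU-138 17/18≈0.944, SKU-120 14/28≈0.5.
All 3 m of SKU-119 fit (value 52) ; 71 remain.
SKU-110: take in full, 18 m for value 59 ; 53 left.
SKU-115: take in full, 11 m for value 31 ; 42 left.
Take all of SKU-134 (7 m, value 8) ; 35 m left.
All 18 m of SKU-138 fit (value 17) ; 17 remain.
Only 17 m remain; take 17/28 of SKU-120 for value 14×17/28 = 8.5.
Total value = 175.5.

175.5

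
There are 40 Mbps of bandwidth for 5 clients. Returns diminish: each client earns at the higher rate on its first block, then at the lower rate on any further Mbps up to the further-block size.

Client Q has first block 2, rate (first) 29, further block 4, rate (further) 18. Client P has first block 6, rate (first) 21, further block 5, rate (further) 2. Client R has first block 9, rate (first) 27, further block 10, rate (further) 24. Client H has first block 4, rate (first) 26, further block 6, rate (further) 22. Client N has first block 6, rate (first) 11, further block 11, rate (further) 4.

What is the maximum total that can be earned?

Rank every tier by rate: Client Q/tier1 29 > Client R/tier1 27 > Client H/tier1 26 > Client R/tier2 24 > Client H/tier2 22 > Client P/tier1 21 > Client Q/tier2 18 > Client N/tier1 11 > Client N/tier2 4 > Client P/tier2 2.
Client Q/tier1 (29): +2 — 38 left.
Client R tier1 at 27: fill all 9 — 29 left.
Fill Client H tier1 block (4 at 26) — 25 left.
Client R tier2 at 24: fill all 10 — 15 left.
Client H tier2 at 22: fill all 6 — 9 left.
Client P/tier1 (21): +6 — 3 left.
3 remain; put them into Client Q tier2 at 18.
Total = 29×2 + 27×9 + 26×4 + 24×10 + 22×6 + 21×6 + 18×3 = 957.

957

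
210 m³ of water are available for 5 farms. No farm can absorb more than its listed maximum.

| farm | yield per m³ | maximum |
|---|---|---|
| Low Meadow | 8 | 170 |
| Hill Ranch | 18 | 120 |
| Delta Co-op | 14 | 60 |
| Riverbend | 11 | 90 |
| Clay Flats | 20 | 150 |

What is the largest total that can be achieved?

Highest yield per m³ first: Clay Flats 20 > Hill Ranch 18 > Delta Co-op 14 > Riverbend 11 > Low Meadow 8.
Give Clay Flats 150 to hit its cap of 150 → 60 left.
Only 60 left; Hill Ranch takes them to reach 60.
Total = 18×60 + 20×150 = 4080.

4080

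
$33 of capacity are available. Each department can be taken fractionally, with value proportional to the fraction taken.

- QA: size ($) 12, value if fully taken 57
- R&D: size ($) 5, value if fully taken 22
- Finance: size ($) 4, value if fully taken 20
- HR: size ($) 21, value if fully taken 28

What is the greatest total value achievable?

115

Sort by value density: Finance 20/4≈5, QA 57/12≈4.75, R&D 22/5≈4.4, HR 28/21≈1.33.
Take all of Finance (4 $, value 20) — 29 $ left.
All 12 $ of QA fit (value 57) — 17 remain.
All 5 $ of R&D fit (value 22) — 12 remain.
Only 12 $ remain; take 12/21 of HR for value 28×12/21 = 16.
Total value = 115.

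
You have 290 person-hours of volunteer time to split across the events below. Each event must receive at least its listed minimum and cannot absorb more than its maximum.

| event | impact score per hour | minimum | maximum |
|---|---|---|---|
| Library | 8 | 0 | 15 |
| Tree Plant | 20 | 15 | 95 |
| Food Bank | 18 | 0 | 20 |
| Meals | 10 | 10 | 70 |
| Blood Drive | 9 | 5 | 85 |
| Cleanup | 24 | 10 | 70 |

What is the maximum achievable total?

Meeting every minimum uses 0+15+0+10+5+10 = 40 person-hours, leaving 250.
Rank by impact score per hour: Cleanup 24 > Tree Plant 20 > Food Bank 18 > Meals 10 > Blood Drive 9 > Library 8.
Cleanup: +60 to 70 (cap) → 190 left.
Tree Plant: +80 to 95 (cap) → 110 left.
Give Food Bank 20 more to hit its cap of 20 → 90 left.
Meals: +60 to 70 (cap) → 30 left.
Blood Drive has room for 80 more but only 30 remain, so it gets 35.
Total = 20×95 + 18×20 + 10×70 + 9×35 + 24×70 = 4955.

4955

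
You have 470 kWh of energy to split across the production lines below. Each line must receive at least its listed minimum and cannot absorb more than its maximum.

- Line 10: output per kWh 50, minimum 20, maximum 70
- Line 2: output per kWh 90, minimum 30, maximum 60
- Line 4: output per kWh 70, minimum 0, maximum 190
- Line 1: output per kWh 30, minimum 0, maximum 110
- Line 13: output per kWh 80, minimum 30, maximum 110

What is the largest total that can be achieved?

Meeting every minimum uses 20+30+0+0+30 = 80 kWh, leaving 390.
Rank by output per kWh: Line 2 90 > Line 13 80 > Line 4 70 > Line 10 50 > Line 1 30.
Give Line 2 30 more to hit its cap of 60 ; 360 left.
Line 13: +80 to 110 (cap) ; 280 left.
Line 4: +190 to 190 (cap) ; 90 left.
Line 10 takes 50 more to reach its cap of 70 ; 40 left.
Line 1: +40 (room for 110) → 40. Pool exhausted.
Total = 50×70 + 90×60 + 70×190 + 30×40 + 80×110 = 32200.

32200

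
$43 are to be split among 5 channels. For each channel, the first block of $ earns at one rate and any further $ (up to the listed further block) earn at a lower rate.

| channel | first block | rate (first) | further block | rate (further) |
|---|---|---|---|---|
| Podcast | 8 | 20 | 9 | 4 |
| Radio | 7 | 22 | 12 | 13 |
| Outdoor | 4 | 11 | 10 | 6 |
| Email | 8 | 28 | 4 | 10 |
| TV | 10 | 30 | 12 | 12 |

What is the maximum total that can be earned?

968

Rank every tier by rate: TV/first 30 > Email/first 28 > Radio/first 22 > Podcast/first 20 > Radio/second 13 > TV/second 12 > Outdoor/first 11 > Email/second 10 > Outdoor/second 6 > Podcast/second 4.
Fill TV first block (10 at 30) → 33 left.
Fill Email first block (8 at 28) → 25 left.
Fill Radio first block (7 at 22) → 18 left.
Fill Podcast first block (8 at 20) → 10 left.
10 remain; put them into Radio second at 13.
Total = 30×10 + 28×8 + 22×7 + 20×8 + 13×10 = 968.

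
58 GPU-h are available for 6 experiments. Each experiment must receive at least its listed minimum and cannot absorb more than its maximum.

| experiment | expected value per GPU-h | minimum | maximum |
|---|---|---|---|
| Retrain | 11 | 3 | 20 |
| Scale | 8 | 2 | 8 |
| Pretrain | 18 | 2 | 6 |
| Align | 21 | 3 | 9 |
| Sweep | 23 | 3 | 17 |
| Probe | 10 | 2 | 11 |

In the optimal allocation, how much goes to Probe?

Meeting every minimum uses 3+2+2+3+3+2 = 15 GPU-h, leaving 43.
Rank by expected value per GPU-h: Sweep 23 > Align 21 > Pretrain 18 > Retrain 11 > Probe 10 > Scale 8.
Sweep: +14 to 17 (cap) → 29 left.
Give Align 6 more to hit its cap of 9 → 23 left.
Give Pretrain 4 more to hit its cap of 6 → 19 left.
Retrain: +17 to 20 (cap) → 2 left.
Only 2 left; Probe takes them to reach 4.

4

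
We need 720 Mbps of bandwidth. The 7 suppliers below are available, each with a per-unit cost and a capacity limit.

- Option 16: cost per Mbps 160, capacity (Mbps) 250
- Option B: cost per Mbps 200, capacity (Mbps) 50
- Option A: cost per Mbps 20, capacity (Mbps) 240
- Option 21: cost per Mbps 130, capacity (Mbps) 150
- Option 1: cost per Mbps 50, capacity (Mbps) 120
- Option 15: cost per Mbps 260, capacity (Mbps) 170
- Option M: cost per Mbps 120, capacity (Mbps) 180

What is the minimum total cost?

56700

Cheapest first:
Option A at 20: take all 240 Mbps → 480 still needed.
Option 1 at 50: take all 120 Mbps → 360 still needed.
Take 180 from Option M at 120 → need 180 more.
Take 150 from Option 21 at 130 → need 30 more.
Take 30 from Option 16 at 160 to finish.
Option B, Option 15: unused.
Cost = 240×20 + 120×50 + 180×120 + 150×130 + 30×160 = 56700.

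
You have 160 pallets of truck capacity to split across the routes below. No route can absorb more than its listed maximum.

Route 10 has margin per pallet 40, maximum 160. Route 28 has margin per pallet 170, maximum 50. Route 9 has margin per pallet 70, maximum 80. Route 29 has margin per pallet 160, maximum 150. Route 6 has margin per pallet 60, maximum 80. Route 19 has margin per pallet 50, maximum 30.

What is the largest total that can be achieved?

Rank by margin per pallet: Route 28 170 > Route 29 160 > Route 9 70 > Route 6 60 > Route 19 50 > Route 10 40.
Route 28 takes 50 to reach its cap of 50 → 110 left.
Route 29 has room for 150 but only 110 remain, so it gets 110.
Total = 170×50 + 160×110 = 26100.

26100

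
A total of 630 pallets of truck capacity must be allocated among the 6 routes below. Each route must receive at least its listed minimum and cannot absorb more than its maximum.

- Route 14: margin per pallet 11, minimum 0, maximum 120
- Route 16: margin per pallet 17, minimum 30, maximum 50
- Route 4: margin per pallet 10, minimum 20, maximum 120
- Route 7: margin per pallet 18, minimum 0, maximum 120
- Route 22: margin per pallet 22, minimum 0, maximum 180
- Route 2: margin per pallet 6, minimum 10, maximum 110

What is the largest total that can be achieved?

Meeting every minimum uses 0+30+20+0+0+10 = 60 pallets, leaving 570.
Highest margin per pallet first: Route 22 22 > Route 7 18 > Route 16 17 > Route 14 11 > Route 4 10 > Route 2 6.
Route 22: +180 to 180 (cap) ; 390 left.
Route 7: +120 to 120 (cap) ; 270 left.
Route 16: +20 to 50 (cap) ; 250 left.
Route 14 takes 120 more to reach its cap of 120 ; 130 left.
Route 4: +100 to 120 (cap) ; 30 left.
Route 2 has room for 100 more but only 30 remain, so it gets 40.
Total = 11×120 + 17×50 + 10×120 + 18×120 + 22×180 + 6×40 = 9730.

9730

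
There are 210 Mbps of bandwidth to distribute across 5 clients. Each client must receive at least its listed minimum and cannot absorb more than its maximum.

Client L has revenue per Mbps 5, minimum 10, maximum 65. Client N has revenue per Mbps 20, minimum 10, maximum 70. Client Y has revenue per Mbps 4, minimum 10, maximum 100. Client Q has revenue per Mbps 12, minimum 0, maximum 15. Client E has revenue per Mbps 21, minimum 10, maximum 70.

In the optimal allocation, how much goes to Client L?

45

Meeting every minimum uses 10+10+10+0+10 = 40 Mbps, leaving 170.
Order the clients by revenue per Mbps: Client E 21 > Client N 20 > Client Q 12 > Client L 5 > Client Y 4.
Client E: +60 to 70 (cap) ; 110 left.
Client N takes 60 more to reach its cap of 70 ; 50 left.
Give Client Q 15 more to hit its cap of 15 ; 35 left.
Client L has room for 55 more but only 35 remain, so it gets 45.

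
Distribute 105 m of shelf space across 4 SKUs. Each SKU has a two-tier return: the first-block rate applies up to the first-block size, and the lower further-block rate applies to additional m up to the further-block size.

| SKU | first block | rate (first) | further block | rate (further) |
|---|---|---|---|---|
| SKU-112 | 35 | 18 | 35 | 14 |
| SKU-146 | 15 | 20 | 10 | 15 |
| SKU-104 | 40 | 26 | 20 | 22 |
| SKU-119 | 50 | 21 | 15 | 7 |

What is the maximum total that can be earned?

2425

Order all 8 blocks by rate: SKU-104/first 26 > SKU-104/second 22 > SKU-119/first 21 > SKU-146/first 20 > SKU-112/first 18 > SKU-146/second 15 > SKU-112/second 14 > SKU-119/second 7.
SKU-104 first at 26: fill all 40 — 65 left.
SKU-104 second at 22: fill all 20 — 45 left.
SKU-119 first at 21: only 45 left, fill 45.
Total = 26×40 + 22×20 + 21×45 = 2425.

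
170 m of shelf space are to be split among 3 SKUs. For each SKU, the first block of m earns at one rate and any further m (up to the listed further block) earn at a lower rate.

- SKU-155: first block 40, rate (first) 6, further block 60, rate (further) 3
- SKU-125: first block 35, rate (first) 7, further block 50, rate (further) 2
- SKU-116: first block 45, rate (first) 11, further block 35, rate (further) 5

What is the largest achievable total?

Order all 6 blocks by rate: SKU-116/first 11 > SKU-125/first 7 > SKU-155/first 6 > SKU-116/second 5 > SKU-155/second 3 > SKU-125/second 2.
Fill SKU-116 first block (45 at 11) — 125 left.
Fill SKU-125 first block (35 at 7) — 90 left.
SKU-155 first at 6: fill all 40 — 50 left.
SKU-116 second at 5: fill all 35 — 15 left.
SKU-155/second: +15 of 60 at 3; pool empty.
Total = 11×45 + 7×35 + 6×40 + 5×35 + 3×15 = 1200.

1200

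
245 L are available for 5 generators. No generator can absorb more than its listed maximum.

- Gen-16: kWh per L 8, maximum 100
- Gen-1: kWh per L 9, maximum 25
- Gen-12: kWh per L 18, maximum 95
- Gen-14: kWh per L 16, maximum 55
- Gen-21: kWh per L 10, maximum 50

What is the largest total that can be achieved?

Order the generators by kWh per L: Gen-12 18 > Gen-14 16 > Gen-21 10 > Gen-1 9 > Gen-16 8.
Give Gen-12 95 to hit its cap of 95 ; 150 left.
Gen-14 takes 55 to reach its cap of 55 ; 95 left.
Gen-21: +50 to 50 (cap) ; 45 left.
Gen-1: +25 to 25 (cap) ; 20 left.
Gen-16: +20 (room for 100) → 20. Pool exhausted.
Total = 8×20 + 9×25 + 18×95 + 16×55 + 10×50 = 3475.

3475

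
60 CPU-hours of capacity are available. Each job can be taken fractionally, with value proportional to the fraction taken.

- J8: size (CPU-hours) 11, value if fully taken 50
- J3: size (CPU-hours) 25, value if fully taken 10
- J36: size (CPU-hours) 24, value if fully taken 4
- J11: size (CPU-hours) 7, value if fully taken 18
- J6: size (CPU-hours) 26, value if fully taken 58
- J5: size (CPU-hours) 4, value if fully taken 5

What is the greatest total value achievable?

Best value per unit of size first: J8 50/11≈4.55, J11 18/7≈2.57, J6 58/26≈2.23, J5 5/4≈1.25, J3 10/25≈0.4, J36 4/24≈0.167.
All 11 CPU-hours of J8 fit (value 50) ; 49 remain.
All 7 CPU-hours of J11 fit (value 18) ; 42 remain.
Take all of J6 (26 CPU-hours, value 58) ; 16 CPU-hours left.
All 4 CPU-hours of J5 fit (value 5) ; 12 remain.
Fill the last 12 CPU-hours with part of J3: 12/25 of it earns 4.8.
Total value = 135.8.

135.8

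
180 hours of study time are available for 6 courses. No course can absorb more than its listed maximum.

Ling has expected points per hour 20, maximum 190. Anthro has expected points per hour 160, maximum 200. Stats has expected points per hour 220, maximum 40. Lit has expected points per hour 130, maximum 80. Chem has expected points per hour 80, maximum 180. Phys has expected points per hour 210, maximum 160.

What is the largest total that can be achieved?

Highest expected points per hour first: Stats 220 > Phys 210 > Anthro 160 > Lit 130 > Chem 80 > Ling 20.
Stats takes 40 to reach its cap of 40 ; 140 left.
Only 140 left; Phys takes them to reach 140.
Total = 220×40 + 210×140 = 38200.

38200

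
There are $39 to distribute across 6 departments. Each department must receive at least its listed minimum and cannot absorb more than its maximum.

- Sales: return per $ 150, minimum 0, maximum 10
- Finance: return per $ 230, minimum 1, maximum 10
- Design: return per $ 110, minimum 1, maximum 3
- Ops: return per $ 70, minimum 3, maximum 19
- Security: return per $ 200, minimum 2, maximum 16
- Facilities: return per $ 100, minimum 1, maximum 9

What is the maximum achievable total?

7120

Meeting every minimum uses 0+1+1+3+2+1 = 8 $, leaving 31.
Rank by return per $: Finance 230 > Security 200 > Sales 150 > Design 110 > Facilities 100 > Ops 70.
Finance: +9 to 10 (cap) → 22 left.
Security takes 14 more to reach its cap of 16 → 8 left.
Only 8 left; Sales takes them to reach 8.
Total = 150×8 + 230×10 + 110×1 + 70×3 + 200×16 + 100×1 = 7120.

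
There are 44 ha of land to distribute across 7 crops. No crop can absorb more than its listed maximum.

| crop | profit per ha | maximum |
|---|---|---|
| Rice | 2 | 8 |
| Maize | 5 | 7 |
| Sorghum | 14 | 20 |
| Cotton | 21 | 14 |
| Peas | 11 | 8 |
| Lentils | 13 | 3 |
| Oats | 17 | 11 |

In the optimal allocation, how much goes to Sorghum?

Rank by profit per ha: Cotton 21 > Oats 17 > Sorghum 14 > Lentils 13 > Peas 11 > Maize 5 > Rice 2.
Cotton takes 14 to reach its cap of 14 → 30 left.
Oats takes 11 to reach its cap of 11 → 19 left.
Sorghum: +19 (room for 20) → 19. Pool exhausted.

19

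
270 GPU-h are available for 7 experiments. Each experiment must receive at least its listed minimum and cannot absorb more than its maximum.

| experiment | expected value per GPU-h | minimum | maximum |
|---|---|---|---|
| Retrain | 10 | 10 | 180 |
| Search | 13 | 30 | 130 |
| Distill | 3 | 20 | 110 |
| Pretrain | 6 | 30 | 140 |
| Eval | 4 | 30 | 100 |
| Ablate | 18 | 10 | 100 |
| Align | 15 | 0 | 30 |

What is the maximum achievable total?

3360

Meeting every minimum uses 10+30+20+30+30+10+0 = 130 GPU-h, leaving 140.
Rank by expected value per GPU-h: Ablate 18 > Align 15 > Search 13 > Retrain 10 > Pretrain 6 > Eval 4 > Distill 3.
Ablate takes 90 more to reach its cap of 100 ; 50 left.
Align: +30 to 30 (cap) ; 20 left.
Search: +20 (room for 100) → 50. Pool exhausted.
Total = 10×10 + 13×50 + 3×20 + 6×30 + 4×30 + 18×100 + 15×30 = 3360.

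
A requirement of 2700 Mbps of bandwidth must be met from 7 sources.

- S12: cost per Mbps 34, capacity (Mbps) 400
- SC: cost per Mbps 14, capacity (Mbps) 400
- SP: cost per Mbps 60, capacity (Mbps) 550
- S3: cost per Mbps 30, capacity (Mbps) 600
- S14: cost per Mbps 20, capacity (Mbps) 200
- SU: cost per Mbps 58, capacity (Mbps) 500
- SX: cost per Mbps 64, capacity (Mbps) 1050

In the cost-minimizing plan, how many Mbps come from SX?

50

Use sources in increasing cost order.
SC (14): use full 400 ; 2300 Mbps to go.
Take 200 from S14 at 20 ; need 2100 more.
S3 at 30: take all 600 Mbps ; 1500 still needed.
Take 400 from S12 at 34 ; need 1100 more.
SU at 58: take all 500 Mbps ; 600 still needed.
Take 550 from SP at 60 ; need 50 more.
SX at 64: take 50 of its 1050 ; requirement met.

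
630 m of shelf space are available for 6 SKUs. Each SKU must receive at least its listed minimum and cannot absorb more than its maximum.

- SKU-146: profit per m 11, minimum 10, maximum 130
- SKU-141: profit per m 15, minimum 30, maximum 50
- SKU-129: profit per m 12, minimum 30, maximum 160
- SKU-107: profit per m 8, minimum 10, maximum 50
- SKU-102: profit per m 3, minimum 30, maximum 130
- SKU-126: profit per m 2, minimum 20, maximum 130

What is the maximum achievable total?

5110

Meeting every minimum uses 10+30+30+10+30+20 = 130 m, leaving 500.
Order the SKUs by profit per m: SKU-141 15 > SKU-129 12 > SKU-146 11 > SKU-107 8 > SKU-102 3 > SKU-126 2.
Give SKU-141 20 more to hit its cap of 50 ; 480 left.
SKU-129 takes 130 more to reach its cap of 160 ; 350 left.
SKU-146 takes 120 more to reach its cap of 130 ; 230 left.
SKU-107: +40 to 50 (cap) ; 190 left.
SKU-102: +100 to 130 (cap) ; 90 left.
Only 90 left; SKU-126 takes them to reach 110.
Total = 11×130 + 15×50 + 12×160 + 8×50 + 3×130 + 2×110 = 5110.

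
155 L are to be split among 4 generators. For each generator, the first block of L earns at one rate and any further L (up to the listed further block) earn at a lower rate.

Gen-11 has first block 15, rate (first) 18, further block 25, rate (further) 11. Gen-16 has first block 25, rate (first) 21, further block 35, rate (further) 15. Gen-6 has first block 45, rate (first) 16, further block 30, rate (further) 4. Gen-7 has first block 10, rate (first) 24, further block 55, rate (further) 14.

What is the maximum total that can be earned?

Rank every tier by rate: Gen-7/first 24 > Gen-16/first 21 > Gen-11/first 18 > Gen-6/first 16 > Gen-16/second 15 > Gen-7/second 14 > Gen-11/second 11 > Gen-6/second 4.
Fill Gen-7 first block (10 at 24) → 145 left.
Gen-16 first at 21: fill all 25 → 120 left.
Gen-11/first (18): +15 → 105 left.
Gen-6/first (16): +45 → 60 left.
Gen-16/second (15): +35 → 25 left.
Gen-7/second: +25 of 55 at 14; pool empty.
Total = 24×10 + 21×25 + 18×15 + 16×45 + 15×35 + 14×25 = 2630.

2630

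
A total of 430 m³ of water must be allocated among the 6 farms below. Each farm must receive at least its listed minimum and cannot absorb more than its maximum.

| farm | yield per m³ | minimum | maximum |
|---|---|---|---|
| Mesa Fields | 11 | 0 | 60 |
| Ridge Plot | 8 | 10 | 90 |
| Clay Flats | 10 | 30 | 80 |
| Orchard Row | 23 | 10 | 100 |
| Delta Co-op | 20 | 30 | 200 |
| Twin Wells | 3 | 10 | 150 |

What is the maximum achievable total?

7570

Meeting every minimum uses 0+10+30+10+30+10 = 90 m³, leaving 340.
Rank by yield per m³: Orchard Row 23 > Delta Co-op 20 > Mesa Fields 11 > Clay Flats 10 > Ridge Plot 8 > Twin Wells 3.
Orchard Row takes 90 more to reach its cap of 100 ; 250 left.
Delta Co-op: +170 to 200 (cap) ; 80 left.
Give Mesa Fields 60 more to hit its cap of 60 ; 20 left.
Clay Flats: +20 (room for 50) → 50. Pool exhausted.
Total = 11×60 + 8×10 + 10×50 + 23×100 + 20×200 + 3×10 = 7570.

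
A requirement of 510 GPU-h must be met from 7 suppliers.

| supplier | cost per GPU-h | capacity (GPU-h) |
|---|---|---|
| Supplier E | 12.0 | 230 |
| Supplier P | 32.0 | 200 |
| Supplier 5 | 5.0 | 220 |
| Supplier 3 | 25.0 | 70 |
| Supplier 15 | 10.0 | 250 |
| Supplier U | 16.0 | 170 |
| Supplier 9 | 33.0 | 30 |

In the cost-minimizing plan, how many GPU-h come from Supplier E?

40

Use suppliers in increasing cost order.
Supplier 5 (5.0): use full 220 ; 290 GPU-h to go.
Supplier 15 at 10.0: take all 250 GPU-h ; 40 still needed.
Take 40 from Supplier E at 12.0 to finish.
Supplier U, Supplier 3, Supplier P, Supplier 9: unused.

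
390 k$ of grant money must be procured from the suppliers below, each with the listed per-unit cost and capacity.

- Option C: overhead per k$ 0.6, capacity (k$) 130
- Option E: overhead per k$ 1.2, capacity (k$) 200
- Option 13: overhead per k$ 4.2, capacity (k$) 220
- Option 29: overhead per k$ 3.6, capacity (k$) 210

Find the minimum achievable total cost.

534

Cheapest first:
Take 130 from Option C at 0.6 → need 260 more.
Option E (1.2): use full 200 → 60 k$ to go.
Option 29 (3.6): take the remaining 60 → done.
Option 13: unused.
Cost = 130×0.6 + 200×1.2 + 60×3.6 = 534.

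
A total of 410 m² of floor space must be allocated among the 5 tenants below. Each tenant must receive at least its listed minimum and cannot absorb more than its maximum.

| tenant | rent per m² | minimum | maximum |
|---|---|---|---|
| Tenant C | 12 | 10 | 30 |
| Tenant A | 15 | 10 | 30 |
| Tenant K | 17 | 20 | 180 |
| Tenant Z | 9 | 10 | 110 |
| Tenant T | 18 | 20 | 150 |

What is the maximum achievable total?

Meeting every minimum uses 10+10+20+10+20 = 70 m², leaving 340.
Highest rent per m² first: Tenant T 18 > Tenant K 17 > Tenant A 15 > Tenant C 12 > Tenant Z 9.
Tenant T takes 130 more to reach its cap of 150 — 210 left.
Give Tenant K 160 more to hit its cap of 180 — 50 left.
Tenant A takes 20 more to reach its cap of 30 — 30 left.
Tenant C takes 20 more to reach its cap of 30 — 10 left.
Tenant Z: +10 (room for 100) → 20. Pool exhausted.
Total = 12×30 + 15×30 + 17×180 + 9×20 + 18×150 = 6750.

6750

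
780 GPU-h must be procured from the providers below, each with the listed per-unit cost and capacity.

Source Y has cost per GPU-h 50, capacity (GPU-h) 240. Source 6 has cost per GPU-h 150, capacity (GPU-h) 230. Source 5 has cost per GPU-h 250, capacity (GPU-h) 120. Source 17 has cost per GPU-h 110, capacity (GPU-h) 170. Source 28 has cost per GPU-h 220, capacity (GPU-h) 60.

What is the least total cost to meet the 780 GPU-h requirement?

98400

Use providers in increasing cost order.
Source Y at 50: take all 240 GPU-h — 540 still needed.
Source 17 (110): use full 170 — 370 GPU-h to go.
Source 6 (150): use full 230 — 140 GPU-h to go.
Source 28 at 220: take all 60 GPU-h — 80 still needed.
Take 80 from Source 5 at 250 to finish.
Cost = 240×50 + 170×110 + 230×150 + 60×220 + 80×250 = 98400.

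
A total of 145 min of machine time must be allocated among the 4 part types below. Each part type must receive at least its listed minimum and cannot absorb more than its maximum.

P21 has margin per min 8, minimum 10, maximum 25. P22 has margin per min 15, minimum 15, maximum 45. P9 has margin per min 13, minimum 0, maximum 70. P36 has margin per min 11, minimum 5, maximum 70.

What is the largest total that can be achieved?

1885

Meeting every minimum uses 10+15+0+5 = 30 min, leaving 115.
Highest margin per min first: P22 15 > P9 13 > P36 11 > P21 8.
Give P22 30 more to hit its cap of 45 — 85 left.
Give P9 70 more to hit its cap of 70 — 15 left.
Only 15 left; P36 takes them to reach 20.
Total = 8×10 + 15×45 + 13×70 + 11×20 = 1885.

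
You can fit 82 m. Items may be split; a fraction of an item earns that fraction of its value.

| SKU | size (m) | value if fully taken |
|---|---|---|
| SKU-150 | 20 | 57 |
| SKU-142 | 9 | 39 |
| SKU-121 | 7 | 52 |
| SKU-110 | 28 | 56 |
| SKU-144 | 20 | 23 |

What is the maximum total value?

Rank by value-to-size ratio: SKU-121 52/7≈7.43, SKU-142 39/9≈4.33, SKU-150 57/20≈2.85, SKU-110 56/28≈2, SKU-144 23/20≈1.15.
All 7 m of SKU-121 fit (value 52) ; 75 remain.
All 9 m of SKU-142 fit (value 39) ; 66 remain.
Take all of SKU-150 (20 m, value 57) ; 46 m left.
Take all of SKU-110 (28 m, value 56) ; 18 m left.
18 m left: a 18/20 share of SKU-144 gives 23×18/20 = 20.7.
Total value = 224.7.

224.7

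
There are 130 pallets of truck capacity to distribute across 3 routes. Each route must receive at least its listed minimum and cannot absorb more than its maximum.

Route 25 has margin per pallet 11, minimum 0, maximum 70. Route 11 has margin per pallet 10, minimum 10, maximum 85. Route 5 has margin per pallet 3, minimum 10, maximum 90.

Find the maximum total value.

1300

Meeting every minimum uses 0+10+10 = 20 pallets, leaving 110.
Highest margin per pallet first: Route 25 11 > Route 11 10 > Route 5 3.
Route 25: +70 to 70 (cap) → 40 left.
Route 11 has room for 75 more but only 40 remain, so it gets 50.
Total = 11×70 + 10×50 + 3×10 = 1300.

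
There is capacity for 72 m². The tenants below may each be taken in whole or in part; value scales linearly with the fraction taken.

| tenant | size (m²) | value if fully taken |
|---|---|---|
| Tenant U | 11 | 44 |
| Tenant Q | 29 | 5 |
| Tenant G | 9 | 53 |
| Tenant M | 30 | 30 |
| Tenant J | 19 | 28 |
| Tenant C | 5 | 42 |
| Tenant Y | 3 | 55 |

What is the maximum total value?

247

Rank by value-to-size ratio: Tenant Y 55/3≈18.3, Tenant C 42/5≈8.4, Tenant G 53/9≈5.89, Tenant U 44/11≈4, Tenant J 28/19≈1.47, Tenant M 30/30≈1, Tenant Q 5/29≈0.172.
Take all of Tenant Y (3 m², value 55) ; 69 m² left.
Tenant C: take in full, 5 m² for value 42 ; 64 left.
Tenant G: take in full, 9 m² for value 53 ; 55 left.
All 11 m² of Tenant U fit (value 44) ; 44 remain.
Take all of Tenant J (19 m², value 28) ; 25 m² left.
Fill the last 25 m² with part of Tenant M: 25/30 of it earns 25.
Total value = 247.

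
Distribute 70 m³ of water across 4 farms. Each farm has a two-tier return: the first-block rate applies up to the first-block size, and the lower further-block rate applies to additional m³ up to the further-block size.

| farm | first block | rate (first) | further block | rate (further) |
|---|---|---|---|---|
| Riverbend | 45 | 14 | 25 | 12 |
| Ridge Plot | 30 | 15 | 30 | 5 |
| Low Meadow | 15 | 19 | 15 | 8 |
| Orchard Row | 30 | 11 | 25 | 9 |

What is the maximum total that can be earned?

Treat each block as its own option and order by rate: Low Meadow/tier1 19 > Ridge Plot/tier1 15 > Riverbend/tier1 14 > Riverbend/tier2 12 > Orchard Row/tier1 11 > Orchard Row/tier2 9 > Low Meadow/tier2 8 > Ridge Plot/tier2 5.
Low Meadow tier1 at 19: fill all 15 ; 55 left.
Ridge Plot tier1 at 15: fill all 30 ; 25 left.
Riverbend/tier1: +25 of 45 at 14; pool empty.
Total = 19×15 + 15×30 + 14×25 = 1085.

1085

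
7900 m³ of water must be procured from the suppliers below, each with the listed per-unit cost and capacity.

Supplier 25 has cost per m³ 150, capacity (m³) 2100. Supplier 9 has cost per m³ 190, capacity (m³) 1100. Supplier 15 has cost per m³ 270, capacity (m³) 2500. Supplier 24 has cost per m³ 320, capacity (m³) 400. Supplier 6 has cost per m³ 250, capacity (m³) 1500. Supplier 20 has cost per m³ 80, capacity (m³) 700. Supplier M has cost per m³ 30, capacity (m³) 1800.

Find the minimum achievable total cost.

1198000

Fill from the cheapest supplier first.
Supplier M (30): use full 1800 ; 6100 m³ to go.
Supplier 20 (80): use full 700 ; 5400 m³ to go.
Supplier 25 at 150: take all 2100 m³ ; 3300 still needed.
Take 1100 from Supplier 9 at 190 ; need 2200 more.
Supplier 6 (250): use full 1500 ; 700 m³ to go.
Supplier 15 (270): take the remaining 700 ; done.
Supplier 24: unused.
Cost = 1800×30 + 700×80 + 2100×150 + 1100×190 + 1500×250 + 700×270 = 1198000.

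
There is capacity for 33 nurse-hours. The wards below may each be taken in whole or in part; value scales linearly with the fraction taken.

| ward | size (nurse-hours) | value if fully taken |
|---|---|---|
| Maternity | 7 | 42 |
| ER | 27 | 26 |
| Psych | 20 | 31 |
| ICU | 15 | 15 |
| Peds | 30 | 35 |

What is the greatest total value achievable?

Sort by value density: Maternity 42/7≈6, Psych 31/20≈1.55, Peds 35/30≈1.17, ICU 15/15≈1, ER 26/27≈0.963.
All 7 nurse-hours of Maternity fit (value 42) — 26 remain.
Take all of Psych (20 nurse-hours, value 31) — 6 nurse-hours left.
Fill the last 6 nurse-hours with part of Peds: 6/30 of it earns 7.
Total value = 80.

80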